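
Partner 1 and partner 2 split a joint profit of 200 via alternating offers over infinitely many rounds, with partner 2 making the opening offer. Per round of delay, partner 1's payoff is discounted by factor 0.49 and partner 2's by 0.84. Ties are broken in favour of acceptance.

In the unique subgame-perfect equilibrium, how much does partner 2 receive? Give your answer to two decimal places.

In a stationary SPE each proposer offers the other exactly their discounted continuation value.
If partner 2 keeps x when proposing and partner 1 keeps y when proposing, then x = 200 − 0.49y and y = 200 − 0.84x.
Solving: x = 200(1 − 0.49) / (1 − 0.84·0.49) = 102 / 0.5884 ≈ 173.3515.
Partner 1 gets 200 − 173.3515 ≈ 26.6485.

173.35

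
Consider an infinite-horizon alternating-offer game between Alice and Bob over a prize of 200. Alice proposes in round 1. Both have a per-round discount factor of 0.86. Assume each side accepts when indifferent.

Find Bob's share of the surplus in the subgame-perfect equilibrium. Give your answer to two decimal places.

In a stationary SPE each proposer offers the other exactly their discounted continuation value.
If Alice keeps x when proposing and Bob keeps y when proposing, then x = 200 − 0.86y and y = 200 − 0.86x.
Solving: x = 200(1 − 0.86) / (1 − 0.86·0.86) = 28 / 0.2604 ≈ 107.5269.
Bob gets 200 − 107.5269 ≈ 92.4731.

92.47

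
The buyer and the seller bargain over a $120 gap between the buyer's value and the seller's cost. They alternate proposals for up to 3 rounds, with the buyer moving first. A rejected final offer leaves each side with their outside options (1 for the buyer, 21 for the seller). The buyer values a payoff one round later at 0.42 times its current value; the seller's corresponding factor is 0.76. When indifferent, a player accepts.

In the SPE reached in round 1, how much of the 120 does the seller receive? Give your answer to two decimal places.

59.60

Round 3 (the buyer proposes): the seller gets 21 if talks fail, so the buyer offers 21 and keeps 99.
Round 2 (the seller proposes): the buyer can get 99 next round, worth 0.42 × 99 = 41.58 now, so the seller offers 41.58, keeping 78.42.
Round 1 (the buyer proposes): the seller can get 78.42 next round, worth 0.76 × 78.42 = 59.5992 now, so the buyer offers 59.5992, keeping 60.4008.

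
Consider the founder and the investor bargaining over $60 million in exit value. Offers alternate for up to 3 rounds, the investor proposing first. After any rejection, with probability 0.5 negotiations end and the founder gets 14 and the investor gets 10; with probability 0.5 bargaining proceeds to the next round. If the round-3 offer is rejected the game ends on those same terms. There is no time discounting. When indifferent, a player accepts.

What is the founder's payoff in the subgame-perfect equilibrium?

By backward induction:
Round 3 (the investor proposes): the founder gets 14 if talks fail, so the investor offers 14 and keeps 46.
Round 2 (the founder proposes): rejecting gives the investor an expected 0.5 × 46 + 0.5 × 10 = 28. The founder offers 28 and keeps 60 − 28 = 32.
Round 1 (the investor proposes): rejecting gives the founder an expected 0.5 × 32 + 0.5 × 14 = 23. The investor offers 23 and keeps 60 − 23 = 37.

23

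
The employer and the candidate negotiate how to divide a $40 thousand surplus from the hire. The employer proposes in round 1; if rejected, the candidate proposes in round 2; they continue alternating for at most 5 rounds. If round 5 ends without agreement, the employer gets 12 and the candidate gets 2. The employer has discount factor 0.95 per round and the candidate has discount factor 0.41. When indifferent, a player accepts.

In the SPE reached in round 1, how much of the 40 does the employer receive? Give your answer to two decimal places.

38.56

Round 5 (the employer proposes): the candidate gets 2 if talks fail, so the employer offers 2 and keeps 38.
Round 4 (the candidate proposes): the employer can get 38 next round, worth 0.95 × 38 = 36.1 now. The candidate offers 36.1 and keeps 40 − 36.1 = 3.9.
Round 3 (the employer proposes): the candidate can get 3.9 next round, worth 0.41 × 3.9 = 1.599 now. The employer offers 1.599 and keeps 40 − 1.599 = 38.401.
Round 2 (the candidate proposes): the employer can get 38.401 next round, worth 0.95 × 38.401 = 36.48095 now, so the candidate offers 36.48095, keeping 3.51905.
Round 1 (the employer proposes): the candidate can get 3.51905 next round, worth 0.41 × 3.51905 = 1.4428105 now. The employer offers 1.4428105 and keeps 40 − 1.4428105 = 38.5571895.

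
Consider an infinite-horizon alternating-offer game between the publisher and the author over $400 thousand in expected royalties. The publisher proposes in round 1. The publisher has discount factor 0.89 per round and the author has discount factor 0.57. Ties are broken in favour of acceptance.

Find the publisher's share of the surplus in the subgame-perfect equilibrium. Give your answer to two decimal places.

349.10

When the publisher proposes, the author accepts any offer worth at least 0.57 times what the author would get by proposing next round; and vice versa.
This gives x = 400 − 0.57y and y = 400 − 0.89x, where x and y are each side's share when it proposes.
Hence (1 − 0.57·0.89)x = 400(1 − 0.57), i.e. 0.4927·x = 172.
x ≈ 349.0968; the author's share is 400 − x ≈ 50.9032.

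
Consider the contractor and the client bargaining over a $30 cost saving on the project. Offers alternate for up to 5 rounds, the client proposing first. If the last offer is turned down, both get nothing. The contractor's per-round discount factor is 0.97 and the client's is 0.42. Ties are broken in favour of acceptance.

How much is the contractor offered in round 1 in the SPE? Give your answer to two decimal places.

23.75

Round 5 (the client proposes): rejection yields 0 for the contractor; the client offers 0 and keeps 30.
Round 4 (the contractor proposes): the client can get 30 next round, worth 0.42 × 30 = 12.6 now; the contractor offers that and keeps 17.4.
Round 3 (the client proposes): the contractor can get 17.4 next round, worth 0.97 × 17.4 = 16.878 now. The client offers 16.878 and keeps 30 − 16.878 = 13.122.
Round 2 (the contractor proposes): the client can get 13.122 next round, worth 0.42 × 13.122 = 5.51124 now; the contractor offers that and keeps 24.48876.
Round 1 (the client proposes): the contractor can get 24.48876 next round, worth 0.97 × 24.48876 = 23.7540972 now; the client offers that and keeps 6.2459028.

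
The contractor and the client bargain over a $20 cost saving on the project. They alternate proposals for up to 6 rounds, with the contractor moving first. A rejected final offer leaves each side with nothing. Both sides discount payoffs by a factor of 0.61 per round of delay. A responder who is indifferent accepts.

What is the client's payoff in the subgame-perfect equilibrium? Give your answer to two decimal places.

8.22

Round 6 (the client proposes): the contractor will accept anything ≥ 0, so the client offers 0 and keeps 20.
Round 5 (the contractor proposes): the client can get 20 next round, worth 0.61 × 20 = 12.2 now; the contractor offers that and keeps 7.8.
Round 4 (the client proposes): the contractor can get 7.8 next round, worth 0.61 × 7.8 = 4.758 now. The client offers 4.758 and keeps 20 − 4.758 = 15.242.
Round 3 (the contractor proposes): the client can get 15.242 next round, worth 0.61 × 15.242 = 9.29762 now; the contractor offers that and keeps 10.70238.
Round 2 (the client proposes): the contractor can get 10.70238 next round, worth 0.61 × 10.70238 = 6.5284518 now. The client offers 6.5284518 and keeps 20 − 6.5284518 = 13.4715482.
Round 1 (the contractor proposes): the client can get 13.4715482 next round, worth 0.61 × 13.4715482 = 8.217644402 now. The contractor offers 8.217644402 and keeps 20 − 8.217644402 = 11.782355598.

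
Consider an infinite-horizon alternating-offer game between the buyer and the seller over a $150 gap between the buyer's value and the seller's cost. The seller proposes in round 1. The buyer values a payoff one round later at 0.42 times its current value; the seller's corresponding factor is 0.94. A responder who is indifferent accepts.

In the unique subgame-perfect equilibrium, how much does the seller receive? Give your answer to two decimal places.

In a stationary SPE each proposer offers the other exactly their discounted continuation value.
If the seller keeps x when proposing and the buyer keeps y when proposing, then x = 150 − 0.42y and y = 150 − 0.94x.
Solving: x = 150(1 − 0.42) / (1 − 0.94·0.42) = 87 / 0.6052 ≈ 143.7541.
The buyer gets 150 − 143.7541 ≈ 6.2459.

143.75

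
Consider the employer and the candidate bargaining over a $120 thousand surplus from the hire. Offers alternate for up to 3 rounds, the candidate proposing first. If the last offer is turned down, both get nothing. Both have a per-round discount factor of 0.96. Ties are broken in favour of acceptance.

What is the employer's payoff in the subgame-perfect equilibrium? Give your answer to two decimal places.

4.61

By backward induction:
Round 3 (the candidate proposes): rejection yields 0 for the employer; the candidate offers 0 and keeps 120.
Round 2 (the employer proposes): the candidate can get 120 next round, worth 0.96 × 120 = 115.2 now, so the employer offers 115.2, keeping 4.8.
Round 1 (the candidate proposes): the employer can get 4.8 next round, worth 0.96 × 4.8 = 4.608 now. The candidate offers 4.608 and keeps 120 − 4.608 = 115.392.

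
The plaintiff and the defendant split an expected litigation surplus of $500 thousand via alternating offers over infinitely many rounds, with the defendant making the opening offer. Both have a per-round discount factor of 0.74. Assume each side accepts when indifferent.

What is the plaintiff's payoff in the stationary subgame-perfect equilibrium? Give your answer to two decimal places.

When the defendant proposes, the plaintiff accepts any offer worth at least 0.74 times what the plaintiff would get by proposing next round; and vice versa.
This gives x = 500 − 0.74y and y = 500 − 0.74x, where x and y are each side's share when it proposes.
Hence (1 − 0.74·0.74)x = 500(1 − 0.74), i.e. 0.4524·x = 130.
x ≈ 287.3563; the plaintiff's share is 500 − x ≈ 212.6437.

212.64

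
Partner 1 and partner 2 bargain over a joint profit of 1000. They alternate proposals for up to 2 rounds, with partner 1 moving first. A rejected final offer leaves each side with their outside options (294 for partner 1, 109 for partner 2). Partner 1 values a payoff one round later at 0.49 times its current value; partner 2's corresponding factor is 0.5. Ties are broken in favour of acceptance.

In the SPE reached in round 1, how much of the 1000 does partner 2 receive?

Round 2 (partner 2 proposes): partner 1 gets 294 if talks fail, so partner 2 offers 294 and keeps 706.
Round 1 (partner 1 proposes): partner 2 can get 706 next round, worth 0.5 × 706 = 353 now. Partner 1 offers 353 and keeps 1000 − 353 = 647.

353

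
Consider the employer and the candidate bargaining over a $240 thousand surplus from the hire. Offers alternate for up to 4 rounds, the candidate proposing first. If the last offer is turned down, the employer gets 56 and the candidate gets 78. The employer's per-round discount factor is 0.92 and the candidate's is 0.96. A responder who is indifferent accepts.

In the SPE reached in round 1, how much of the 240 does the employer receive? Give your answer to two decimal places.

Round 4 (the employer proposes): the candidate gets 78 if talks fail, so the employer offers 78 and keeps 162.
Round 3 (the candidate proposes): the employer can get 162 next round, worth 0.92 × 162 = 149.04 now. The candidate offers 149.04 and keeps 240 − 149.04 = 90.96.
Round 2 (the employer proposes): the candidate can get 90.96 next round, worth 0.96 × 90.96 = 87.3216 now, so the employer offers 87.3216, keeping 152.6784.
Round 1 (the candidate proposes): the employer can get 152.6784 next round, worth 0.92 × 152.6784 = 140.464128 now, so the candidate offers 140.464128, keeping 99.535872.

140.46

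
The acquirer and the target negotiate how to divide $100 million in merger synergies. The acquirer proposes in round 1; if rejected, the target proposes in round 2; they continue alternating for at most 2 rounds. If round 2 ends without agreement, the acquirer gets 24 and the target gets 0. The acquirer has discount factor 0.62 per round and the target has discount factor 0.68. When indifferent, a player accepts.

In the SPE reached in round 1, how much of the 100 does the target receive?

51.68

Round 2 (the target proposes): the acquirer gets 24 if talks fail, so the target offers 24 and keeps 76.
Round 1 (the acquirer proposes): the target can get 76 next round, worth 0.68 × 76 = 51.68 now. The acquirer offers 51.68 and keeps 100 − 51.68 = 48.32.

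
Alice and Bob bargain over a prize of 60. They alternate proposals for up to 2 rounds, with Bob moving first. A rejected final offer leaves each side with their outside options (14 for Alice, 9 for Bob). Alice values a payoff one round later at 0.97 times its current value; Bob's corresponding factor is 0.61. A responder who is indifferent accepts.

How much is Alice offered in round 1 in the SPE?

Round 2 (Alice proposes): Bob gets 9 if talks fail, so Alice offers 9 and keeps 51.
Round 1 (Bob proposes): Alice can get 51 next round, worth 0.97 × 51 = 49.47 now, so Bob offers 49.47, keeping 10.53.

49.47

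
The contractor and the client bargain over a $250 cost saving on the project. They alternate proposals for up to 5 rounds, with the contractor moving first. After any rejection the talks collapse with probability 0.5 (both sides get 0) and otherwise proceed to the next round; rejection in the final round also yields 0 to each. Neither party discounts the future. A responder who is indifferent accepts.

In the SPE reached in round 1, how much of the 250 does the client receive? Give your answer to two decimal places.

78.13

Round 5 (the contractor proposes): rejection yields 0 for the client; the contractor offers 0 and keeps 250.
Round 4 (the client proposes): rejecting gives the contractor an expected 0.5 × 250 = 125. The client offers 125 and keeps 250 − 125 = 125.
Round 3 (the contractor proposes): rejecting gives the client an expected 0.5 × 125 = 62.5. The contractor offers 62.5 and keeps 250 − 62.5 = 187.5.
Round 2 (the client proposes): rejecting gives the contractor an expected 0.5 × 187.5 = 93.75; the client offers that and keeps 156.25.
Round 1 (the contractor proposes): rejecting gives the client an expected 0.5 × 156.25 = 78.125, so the contractor offers 78.125, keeping 171.875.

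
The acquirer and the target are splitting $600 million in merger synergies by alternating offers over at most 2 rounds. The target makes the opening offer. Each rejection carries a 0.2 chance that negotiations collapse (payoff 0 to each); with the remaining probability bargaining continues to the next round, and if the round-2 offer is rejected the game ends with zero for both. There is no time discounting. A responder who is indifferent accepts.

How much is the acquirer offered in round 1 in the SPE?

480

By backward induction:
Round 2 (the acquirer proposes): the target will accept anything ≥ 0, so the acquirer offers 0 and keeps 600.
Round 1 (the target proposes): rejecting gives the acquirer an expected 0.8 × 600 = 480; the target offers that and keeps 120.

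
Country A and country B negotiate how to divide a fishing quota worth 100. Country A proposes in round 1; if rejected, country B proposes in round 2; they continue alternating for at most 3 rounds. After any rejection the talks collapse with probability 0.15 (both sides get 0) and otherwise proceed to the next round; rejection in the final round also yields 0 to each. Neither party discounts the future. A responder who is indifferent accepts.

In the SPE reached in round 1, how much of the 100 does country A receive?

87.25

Round 3 (country A proposes): country B will accept anything ≥ 0, so country A offers 0 and keeps 100.
Round 2 (country B proposes): rejecting gives country A an expected 0.85 × 100 = 85, so country B offers 85, keeping 15.
Round 1 (country A proposes): rejecting gives country B an expected 0.85 × 15 = 12.75, so country A offers 12.75, keeping 87.25.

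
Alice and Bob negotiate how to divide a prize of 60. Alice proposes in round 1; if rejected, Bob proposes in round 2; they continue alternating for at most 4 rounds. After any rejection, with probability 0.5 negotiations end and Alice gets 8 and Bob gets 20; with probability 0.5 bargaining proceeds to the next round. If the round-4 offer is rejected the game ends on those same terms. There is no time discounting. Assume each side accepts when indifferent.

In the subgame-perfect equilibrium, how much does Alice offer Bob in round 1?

By backward induction:
Round 4 (Bob proposes): Alice gets 8 if talks fail, so Bob offers 8 and keeps 52.
Round 3 (Alice proposes): rejecting gives Bob an expected 0.5 × 52 + 0.5 × 20 = 36. Alice offers 36 and keeps 60 − 36 = 24.
Round 2 (Bob proposes): rejecting gives Alice an expected 0.5 × 24 + 0.5 × 8 = 16. Bob offers 16 and keeps 60 − 16 = 44.
Round 1 (Alice proposes): rejecting gives Bob an expected 0.5 × 44 + 0.5 × 20 = 32, so Alice offers 32, keeping 28.

32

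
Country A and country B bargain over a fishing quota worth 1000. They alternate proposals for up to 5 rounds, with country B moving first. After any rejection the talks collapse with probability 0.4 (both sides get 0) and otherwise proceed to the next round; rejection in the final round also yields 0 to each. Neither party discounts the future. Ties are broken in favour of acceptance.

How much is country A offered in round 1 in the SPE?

Round 5 (country B proposes): country A will accept anything ≥ 0, so country B offers 0 and keeps 1000.
Round 4 (country A proposes): rejecting gives country B an expected 0.6 × 1000 = 600. Country A offers 600 and keeps 1000 − 600 = 400.
Round 3 (country B proposes): rejecting gives country A an expected 0.6 × 400 = 240; country B offers that and keeps 760.
Round 2 (country A proposes): rejecting gives country B an expected 0.6 × 760 = 456. Country A offers 456 and keeps 1000 − 456 = 544.
Round 1 (country B proposes): rejecting gives country A an expected 0.6 × 544 = 326.4. Country B offers 326.4 and keeps 1000 − 326.4 = 673.6.

326.4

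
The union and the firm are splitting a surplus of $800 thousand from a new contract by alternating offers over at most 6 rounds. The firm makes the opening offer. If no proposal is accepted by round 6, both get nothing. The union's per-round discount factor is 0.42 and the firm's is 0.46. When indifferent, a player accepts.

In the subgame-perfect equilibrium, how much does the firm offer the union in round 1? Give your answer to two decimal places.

229.04

Round 6 (the union proposes): the firm will accept anything ≥ 0, so the union offers 0 and keeps 800.
Round 5 (the firm proposes): the union can get 800 next round, worth 0.42 × 800 = 336 now, so the firm offers 336, keeping 464.
Round 4 (the union proposes): the firm can get 464 next round, worth 0.46 × 464 = 213.44 now, so the union offers 213.44, keeping 586.56.
Round 3 (the firm proposes): the union can get 586.56 next round, worth 0.42 × 586.56 = 246.3552 now; the firm offers that and keeps 553.6448.
Round 2 (the union proposes): the firm can get 553.6448 next round, worth 0.46 × 553.6448 = 254.676608 now, so the union offers 254.676608, keeping 545.323392.
Round 1 (the firm proposes): the union can get 545.323392 next round, worth 0.42 × 545.323392 = 229.03582464 now, so the firm offers 229.03582464, keeping 570.96417536.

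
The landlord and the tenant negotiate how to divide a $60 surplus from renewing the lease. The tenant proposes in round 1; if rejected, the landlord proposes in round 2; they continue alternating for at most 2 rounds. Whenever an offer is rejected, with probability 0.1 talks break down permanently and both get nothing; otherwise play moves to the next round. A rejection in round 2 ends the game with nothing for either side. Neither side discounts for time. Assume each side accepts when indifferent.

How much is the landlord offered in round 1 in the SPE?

By backward induction:
Round 2 (the landlord proposes): the tenant will accept anything ≥ 0, so the landlord offers 0 and keeps 60.
Round 1 (the tenant proposes): rejecting gives the landlord an expected 0.9 × 60 = 54. The tenant offers 54 and keeps 60 − 54 = 6.

54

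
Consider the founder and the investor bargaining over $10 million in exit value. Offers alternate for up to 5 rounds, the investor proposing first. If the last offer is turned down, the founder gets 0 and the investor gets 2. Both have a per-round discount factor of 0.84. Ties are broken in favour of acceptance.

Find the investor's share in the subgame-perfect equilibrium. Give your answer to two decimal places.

7.71

Round 5 (the investor proposes): rejection yields 0 for the founder; the investor offers 0 and keeps 10.
Round 4 (the founder proposes): the investor can get 10 next round, worth 0.84 × 10 = 8.4 now; the founder offers that and keeps 1.6.
Round 3 (the investor proposes): the founder can get 1.6 next round, worth 0.84 × 1.6 = 1.344 now; the investor offers that and keeps 8.656.
Round 2 (the founder proposes): the investor can get 8.656 next round, worth 0.84 × 8.656 = 7.27104 now. The founder offers 7.27104 and keeps 10 − 7.27104 = 2.72896.
Round 1 (the investor proposes): the founder can get 2.72896 next round, worth 0.84 × 2.72896 = 2.2923264 now, so the investor offers 2.2923264, keeping 7.7076736.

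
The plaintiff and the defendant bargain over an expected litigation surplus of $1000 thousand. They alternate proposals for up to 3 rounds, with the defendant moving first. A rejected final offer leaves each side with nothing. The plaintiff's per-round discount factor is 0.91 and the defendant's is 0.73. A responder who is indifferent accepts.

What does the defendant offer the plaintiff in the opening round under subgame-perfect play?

245.7

Round 3 (the defendant proposes): rejection yields 0 for the plaintiff; the defendant offers 0 and keeps 1000.
Round 2 (the plaintiff proposes): the defendant can get 1000 next round, worth 0.73 × 1000 = 730 now, so the plaintiff offers 730, keeping 270.
Round 1 (the defendant proposes): the plaintiff can get 270 next round, worth 0.91 × 270 = 245.7 now. The defendant offers 245.7 and keeps 1000 − 245.7 = 754.3.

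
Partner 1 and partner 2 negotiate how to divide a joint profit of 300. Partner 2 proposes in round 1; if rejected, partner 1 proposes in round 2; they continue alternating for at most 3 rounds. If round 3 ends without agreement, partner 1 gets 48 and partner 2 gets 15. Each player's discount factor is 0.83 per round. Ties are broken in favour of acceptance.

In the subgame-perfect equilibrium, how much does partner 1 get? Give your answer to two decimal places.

Round 3 (partner 2 proposes): partner 1 gets 48 if talks fail, so partner 2 offers 48 and keeps 252.
Round 2 (partner 1 proposes): partner 2 can get 252 next round, worth 0.83 × 252 = 209.16 now; partner 1 offers that and keeps 90.84.
Round 1 (partner 2 proposes): partner 1 can get 90.84 next round, worth 0.83 × 90.84 = 75.3972 now. Partner 2 offers 75.3972 and keeps 300 − 75.3972 = 224.6028.

75.40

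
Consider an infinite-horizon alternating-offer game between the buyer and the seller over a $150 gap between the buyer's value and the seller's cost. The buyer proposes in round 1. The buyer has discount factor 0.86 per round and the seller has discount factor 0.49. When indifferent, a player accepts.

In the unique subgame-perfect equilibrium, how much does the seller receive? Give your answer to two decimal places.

17.78

In a stationary SPE each proposer offers the other exactly their discounted continuation value.
If the buyer keeps x when proposing and the seller keeps y when proposing, then x = 150 − 0.49y and y = 150 − 0.86x.
Solving: x = 150(1 − 0.49) / (1 − 0.86·0.49) = 76.5 / 0.5786 ≈ 132.2157.
The seller gets 150 − 132.2157 ≈ 17.7843.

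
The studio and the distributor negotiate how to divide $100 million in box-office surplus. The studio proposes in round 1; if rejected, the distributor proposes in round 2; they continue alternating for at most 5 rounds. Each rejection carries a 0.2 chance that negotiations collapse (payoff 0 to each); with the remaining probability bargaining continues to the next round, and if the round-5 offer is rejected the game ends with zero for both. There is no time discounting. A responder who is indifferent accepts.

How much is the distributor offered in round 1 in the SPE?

26.24

Round 5 (the studio proposes): the distributor will accept anything ≥ 0, so the studio offers 0 and keeps 100.
Round 4 (the distributor proposes): rejecting gives the studio an expected 0.8 × 100 = 80, so the distributor offers 80, keeping 20.
Round 3 (the studio proposes): rejecting gives the distributor an expected 0.8 × 20 = 16; the studio offers that and keeps 84.
Round 2 (the distributor proposes): rejecting gives the studio an expected 0.8 × 84 = 67.2. The distributor offers 67.2 and keeps 100 − 67.2 = 32.8.
Round 1 (the studio proposes): rejecting gives the distributor an expected 0.8 × 32.8 = 26.24. The studio offers 26.24 and keeps 100 − 26.24 = 73.76.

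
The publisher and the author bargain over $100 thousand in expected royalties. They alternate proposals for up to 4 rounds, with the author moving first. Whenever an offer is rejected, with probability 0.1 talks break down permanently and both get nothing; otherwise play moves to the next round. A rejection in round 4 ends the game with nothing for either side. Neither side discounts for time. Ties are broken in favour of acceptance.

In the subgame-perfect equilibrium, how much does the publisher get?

81.9

Round 4 (the publisher proposes): rejection yields 0 for the author; the publisher offers 0 and keeps 100.
Round 3 (the author proposes): rejecting gives the publisher an expected 0.9 × 100 = 90. The author offers 90 and keeps 100 − 90 = 10.
Round 2 (the publisher proposes): rejecting gives the author an expected 0.9 × 10 = 9, so the publisher offers 9, keeping 91.
Round 1 (the author proposes): rejecting gives the publisher an expected 0.9 × 91 = 81.9; the author offers that and keeps 18.1.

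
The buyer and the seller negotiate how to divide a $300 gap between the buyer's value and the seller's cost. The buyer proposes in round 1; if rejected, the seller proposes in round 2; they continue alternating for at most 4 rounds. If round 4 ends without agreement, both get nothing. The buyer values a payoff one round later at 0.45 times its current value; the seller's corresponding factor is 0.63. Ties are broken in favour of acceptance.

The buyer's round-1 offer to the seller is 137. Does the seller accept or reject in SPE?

Round 4 (the seller proposes): rejection yields 0 for the buyer; the seller offers 0 and keeps 300.
Round 3 (the buyer proposes): the seller can get 300 next round, worth 0.63 × 300 = 189 now; the buyer offers that and keeps 111.
Round 2 (the seller proposes): the buyer can get 111 next round, worth 0.45 × 111 = 49.95 now. The seller offers 49.95 and keeps 300 − 49.95 = 250.05.
So by rejecting in round 1, the seller gets 250.05 next round, worth 0.63 × 250.05 = 157.5315 now.
Offer 137 < 157.5315, so the seller rejects.

Reject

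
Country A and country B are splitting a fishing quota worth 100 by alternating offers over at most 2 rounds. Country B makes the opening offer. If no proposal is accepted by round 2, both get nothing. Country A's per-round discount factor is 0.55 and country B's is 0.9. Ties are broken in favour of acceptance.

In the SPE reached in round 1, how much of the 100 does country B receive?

Round 2 (country A proposes): country B will accept anything ≥ 0, so country A offers 0 and keeps 100.
Round 1 (country B proposes): country A can get 100 next round, worth 0.55 × 100 = 55 now, so country B offers 55, keeping 45.

45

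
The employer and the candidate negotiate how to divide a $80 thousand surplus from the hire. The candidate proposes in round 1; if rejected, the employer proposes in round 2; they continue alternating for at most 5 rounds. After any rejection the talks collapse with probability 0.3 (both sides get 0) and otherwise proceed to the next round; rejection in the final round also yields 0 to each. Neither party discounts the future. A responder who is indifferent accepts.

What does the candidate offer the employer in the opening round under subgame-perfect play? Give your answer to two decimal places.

25.03

Round 5 (the candidate proposes): rejection yields 0 for the employer; the candidate offers 0 and keeps 80.
Round 4 (the employer proposes): rejecting gives the candidate an expected 0.7 × 80 = 56, so the employer offers 56, keeping 24.
Round 3 (the candidate proposes): rejecting gives the employer an expected 0.7 × 24 = 16.8. The candidate offers 16.8 and keeps 80 − 16.8 = 63.2.
Round 2 (the employer proposes): rejecting gives the candidate an expected 0.7 × 63.2 = 44.24, so the employer offers 44.24, keeping 35.76.
Round 1 (the candidate proposes): rejecting gives the employer an expected 0.7 × 35.76 = 25.032; the candidate offers that and keeps 54.968.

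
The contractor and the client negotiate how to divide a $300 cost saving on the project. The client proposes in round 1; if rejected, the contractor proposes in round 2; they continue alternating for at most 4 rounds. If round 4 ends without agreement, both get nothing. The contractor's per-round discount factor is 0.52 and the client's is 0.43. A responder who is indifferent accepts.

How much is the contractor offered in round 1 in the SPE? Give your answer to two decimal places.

By backward induction:
Round 4 (the contractor proposes): the client will accept anything ≥ 0, so the contractor offers 0 and keeps 300.
Round 3 (the client proposes): the contractor can get 300 next round, worth 0.52 × 300 = 156 now, so the client offers 156, keeping 144.
Round 2 (the contractor proposes): the client can get 144 next round, worth 0.43 × 144 = 61.92 now, so the contractor offers 61.92, keeping 238.08.
Round 1 (the client proposes): the contractor can get 238.08 next round, worth 0.52 × 238.08 = 123.8016 now, so the client offers 123.8016, keeping 176.1984.

123.80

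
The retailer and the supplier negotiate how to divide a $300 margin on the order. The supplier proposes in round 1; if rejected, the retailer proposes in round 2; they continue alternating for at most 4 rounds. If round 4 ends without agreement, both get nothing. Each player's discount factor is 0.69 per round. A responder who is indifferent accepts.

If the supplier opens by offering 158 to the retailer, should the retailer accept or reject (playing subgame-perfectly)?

Reject

Round 4 (the retailer proposes): the supplier will accept anything ≥ 0, so the retailer offers 0 and keeps 300.
Round 3 (the supplier proposes): the retailer can get 300 next round, worth 0.69 × 300 = 207 now, so the supplier offers 207, keeping 93.
Round 2 (the retailer proposes): the supplier can get 93 next round, worth 0.69 × 93 = 64.17 now; the retailer offers that and keeps 235.83.
So by rejecting in round 1, the retailer gets 235.83 next round, worth 0.69 × 235.83 = 162.7227 now.
Offer 158 < 162.7227, so the retailer rejects.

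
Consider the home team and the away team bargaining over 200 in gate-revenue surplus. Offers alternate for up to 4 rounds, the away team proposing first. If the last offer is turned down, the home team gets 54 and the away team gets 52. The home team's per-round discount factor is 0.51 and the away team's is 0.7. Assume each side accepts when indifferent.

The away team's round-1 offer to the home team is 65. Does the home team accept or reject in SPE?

Accept

Round 4 (the home team proposes): the away team gets 52 if talks fail, so the home team offers 52 and keeps 148.
Round 3 (the away team proposes): the home team can get 148 next round, worth 0.51 × 148 = 75.48 now. The away team offers 75.48 and keeps 200 − 75.48 = 124.52.
Round 2 (the home team proposes): the away team can get 124.52 next round, worth 0.7 × 124.52 = 87.164 now. The home team offers 87.164 and keeps 200 − 87.164 = 112.836.
So by rejecting in round 1, the home team gets 112.836 next round, worth 0.51 × 112.836 = 57.54636 now.
Offer 65 ≥ 57.54636, so the home team accepts.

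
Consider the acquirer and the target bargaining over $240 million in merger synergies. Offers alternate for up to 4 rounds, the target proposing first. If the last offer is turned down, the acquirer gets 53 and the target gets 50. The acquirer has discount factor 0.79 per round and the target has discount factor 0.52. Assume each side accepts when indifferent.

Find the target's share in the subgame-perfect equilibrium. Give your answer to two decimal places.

87.33

Round 4 (the acquirer proposes): the target gets 50 if talks fail, so the acquirer offers 50 and keeps 190.
Round 3 (the target proposes): the acquirer can get 190 next round, worth 0.79 × 190 = 150.1 now. The target offers 150.1 and keeps 240 − 150.1 = 89.9.
Round 2 (the acquirer proposes): the target can get 89.9 next round, worth 0.52 × 89.9 = 46.748 now; the acquirer offers that and keeps 193.252.
Round 1 (the target proposes): the acquirer can get 193.252 next round, worth 0.79 × 193.252 = 152.66908 now. The target offers 152.66908 and keeps 240 − 152.66908 = 87.33092.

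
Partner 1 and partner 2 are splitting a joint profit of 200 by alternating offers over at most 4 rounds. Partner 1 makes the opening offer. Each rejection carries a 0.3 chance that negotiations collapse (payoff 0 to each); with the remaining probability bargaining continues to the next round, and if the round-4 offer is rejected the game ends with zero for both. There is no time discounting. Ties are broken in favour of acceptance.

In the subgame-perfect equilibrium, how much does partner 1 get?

Round 4 (partner 2 proposes): partner 1 will accept anything ≥ 0, so partner 2 offers 0 and keeps 200.
Round 3 (partner 1 proposes): rejecting gives partner 2 an expected 0.7 × 200 = 140, so partner 1 offers 140, keeping 60.
Round 2 (partner 2 proposes): rejecting gives partner 1 an expected 0.7 × 60 = 42; partner 2 offers that and keeps 158.
Round 1 (partner 1 proposes): rejecting gives partner 2 an expected 0.7 × 158 = 110.6; partner 1 offers that and keeps 89.4.

89.4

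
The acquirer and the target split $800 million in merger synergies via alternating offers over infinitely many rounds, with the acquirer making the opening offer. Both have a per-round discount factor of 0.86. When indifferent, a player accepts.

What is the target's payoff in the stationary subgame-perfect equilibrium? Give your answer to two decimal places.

When the acquirer proposes, the target accepts any offer worth at least 0.86 times what the target would get by proposing next round; and vice versa.
This gives x = 800 − 0.86y and y = 800 − 0.86x, where x and y are each side's share when it proposes.
Hence (1 − 0.86·0.86)x = 800(1 − 0.86), i.e. 0.2604·x = 112.
x ≈ 430.1075; the target's share is 800 − x ≈ 369.8925.

369.89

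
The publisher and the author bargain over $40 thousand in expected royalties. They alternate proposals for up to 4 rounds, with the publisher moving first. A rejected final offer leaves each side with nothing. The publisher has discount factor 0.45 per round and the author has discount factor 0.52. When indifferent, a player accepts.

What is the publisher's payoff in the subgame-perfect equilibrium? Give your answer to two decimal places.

Round 4 (the author proposes): rejection yields 0 for the publisher; the author offers 0 and keeps 40.
Round 3 (the publisher proposes): the author can get 40 next round, worth 0.52 × 40 = 20.8 now, so the publisher offers 20.8, keeping 19.2.
Round 2 (the author proposes): the publisher can get 19.2 next round, worth 0.45 × 19.2 = 8.64 now, so the author offers 8.64, keeping 31.36.
Round 1 (the publisher proposes): the author can get 31.36 next round, worth 0.52 × 31.36 = 16.3072 now, so the publisher offers 16.3072, keeping 23.6928.

23.69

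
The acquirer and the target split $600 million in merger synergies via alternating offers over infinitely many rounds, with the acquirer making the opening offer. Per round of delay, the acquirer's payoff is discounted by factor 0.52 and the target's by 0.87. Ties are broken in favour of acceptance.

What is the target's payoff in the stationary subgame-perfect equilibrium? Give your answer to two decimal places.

457.56

In a stationary SPE each proposer offers the other exactly their discounted continuation value.
If the acquirer keeps x when proposing and the target keeps y when proposing, then x = 600 − 0.87y and y = 600 − 0.52x.
Solving: x = 600(1 − 0.87) / (1 − 0.52·0.87) = 78 / 0.5476 ≈ 142.4397.
The target gets 600 − 142.4397 ≈ 457.5603.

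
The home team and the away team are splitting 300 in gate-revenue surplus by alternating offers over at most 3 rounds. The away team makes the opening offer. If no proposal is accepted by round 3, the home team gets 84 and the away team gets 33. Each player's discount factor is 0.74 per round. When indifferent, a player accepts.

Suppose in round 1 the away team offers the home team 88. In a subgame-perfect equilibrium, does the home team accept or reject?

Reject

Round 3 (the away team proposes): the home team gets 84 if talks fail, so the away team offers 84 and keeps 216.
Round 2 (the home team proposes): the away team can get 216 next round, worth 0.74 × 216 = 159.84 now; the home team offers that and keeps 140.16.
So by rejecting in round 1, the home team gets 140.16 next round, worth 0.74 × 140.16 = 103.7184 now.
Offer 88 < 103.7184, so the home team rejects.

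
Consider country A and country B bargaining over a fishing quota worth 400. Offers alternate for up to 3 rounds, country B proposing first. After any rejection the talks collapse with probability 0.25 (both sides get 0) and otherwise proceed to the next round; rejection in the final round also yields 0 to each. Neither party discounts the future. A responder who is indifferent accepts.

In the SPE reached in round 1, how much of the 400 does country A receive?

By backward induction:
Round 3 (country B proposes): country A will accept anything ≥ 0, so country B offers 0 and keeps 400.
Round 2 (country A proposes): rejecting gives country B an expected 0.75 × 400 = 300; country A offers that and keeps 100.
Round 1 (country B proposes): rejecting gives country A an expected 0.75 × 100 = 75. Country B offers 75 and keeps 400 − 75 = 325.

75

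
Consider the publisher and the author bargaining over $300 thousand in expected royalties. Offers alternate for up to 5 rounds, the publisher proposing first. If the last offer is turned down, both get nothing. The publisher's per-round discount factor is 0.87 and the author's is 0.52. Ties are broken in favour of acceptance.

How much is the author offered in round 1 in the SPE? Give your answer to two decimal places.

Solve by backward induction from round 5.
Round 5 (the publisher proposes): the author will accept anything ≥ 0, so the publisher offers 0 and keeps 300.
Round 4 (the author proposes): the publisher can get 300 next round, worth 0.87 × 300 = 261 now; the author offers that and keeps 39.
Round 3 (the publisher proposes): the author can get 39 next round, worth 0.52 × 39 = 20.28 now, so the publisher offers 20.28, keeping 279.72.
Round 2 (the author proposes): the publisher can get 279.72 next round, worth 0.87 × 279.72 = 243.3564 now, so the author offers 243.3564, keeping 56.6436.
Round 1 (the publisher proposes): the author can get 56.6436 next round, worth 0.52 × 56.6436 = 29.454672 now; the publisher offers that and keeps 270.545328.

29.45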